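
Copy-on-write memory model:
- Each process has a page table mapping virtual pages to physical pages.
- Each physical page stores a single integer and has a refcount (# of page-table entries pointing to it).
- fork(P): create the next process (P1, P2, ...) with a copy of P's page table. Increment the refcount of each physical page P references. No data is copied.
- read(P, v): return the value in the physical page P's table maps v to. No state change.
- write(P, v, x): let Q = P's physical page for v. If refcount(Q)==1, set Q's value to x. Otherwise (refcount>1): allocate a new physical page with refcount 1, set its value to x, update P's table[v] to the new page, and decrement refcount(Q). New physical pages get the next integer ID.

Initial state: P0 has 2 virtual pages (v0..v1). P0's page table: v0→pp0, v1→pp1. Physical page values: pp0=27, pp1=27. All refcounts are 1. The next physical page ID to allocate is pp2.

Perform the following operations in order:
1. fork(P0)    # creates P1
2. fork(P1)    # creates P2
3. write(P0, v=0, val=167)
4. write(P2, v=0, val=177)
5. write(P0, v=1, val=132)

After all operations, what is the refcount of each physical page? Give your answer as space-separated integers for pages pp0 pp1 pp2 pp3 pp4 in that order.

Op 1: fork(P0) -> P1. 2 ppages; refcounts: pp0:2 pp1:2
Op 2: fork(P1) -> P2. 2 ppages; refcounts: pp0:3 pp1:3
Op 3: write(P0, v0, 167). refcount(pp0)=3>1 -> COPY to pp2. 3 ppages; refcounts: pp0:2 pp1:3 pp2:1
Op 4: write(P2, v0, 177). refcount(pp0)=2>1 -> COPY to pp3. 4 ppages; refcounts: pp0:1 pp1:3 pp2:1 pp3:1
Op 5: write(P0, v1, 132). refcount(pp1)=3>1 -> COPY to pp4. 5 ppages; refcounts: pp0:1 pp1:2 pp2:1 pp3:1 pp4:1

Answer: 1 2 1 1 1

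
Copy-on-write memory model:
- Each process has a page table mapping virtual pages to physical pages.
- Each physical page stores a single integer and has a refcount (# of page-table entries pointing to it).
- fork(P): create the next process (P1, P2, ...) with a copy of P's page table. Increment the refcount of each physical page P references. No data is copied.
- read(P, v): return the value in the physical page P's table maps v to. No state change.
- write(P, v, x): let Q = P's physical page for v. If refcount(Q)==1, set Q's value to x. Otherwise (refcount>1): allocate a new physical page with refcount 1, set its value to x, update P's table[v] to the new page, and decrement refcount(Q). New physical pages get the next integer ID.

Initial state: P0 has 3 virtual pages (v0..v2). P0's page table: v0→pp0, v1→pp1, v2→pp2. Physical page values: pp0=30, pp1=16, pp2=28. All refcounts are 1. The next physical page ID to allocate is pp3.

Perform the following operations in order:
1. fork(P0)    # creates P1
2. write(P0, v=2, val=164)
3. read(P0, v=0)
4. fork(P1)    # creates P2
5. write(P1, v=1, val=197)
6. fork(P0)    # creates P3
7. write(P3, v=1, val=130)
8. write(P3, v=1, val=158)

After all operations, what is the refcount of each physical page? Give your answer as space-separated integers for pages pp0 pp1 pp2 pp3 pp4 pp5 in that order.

Op 1: fork(P0) -> P1. 3 ppages; refcounts: pp0:2 pp1:2 pp2:2
Op 2: write(P0, v2, 164). refcount(pp2)=2>1 -> COPY to pp3. 4 ppages; refcounts: pp0:2 pp1:2 pp2:1 pp3:1
Op 3: read(P0, v0) -> 30. No state change.
Op 4: fork(P1) -> P2. 4 ppages; refcounts: pp0:3 pp1:3 pp2:2 pp3:1
Op 5: write(P1, v1, 197). refcount(pp1)=3>1 -> COPY to pp4. 5 ppages; refcounts: pp0:3 pp1:2 pp2:2 pp3:1 pp4:1
Op 6: fork(P0) -> P3. 5 ppages; refcounts: pp0:4 pp1:3 pp2:2 pp3:2 pp4:1
Op 7: write(P3, v1, 130). refcount(pp1)=3>1 -> COPY to pp5. 6 ppages; refcounts: pp0:4 pp1:2 pp2:2 pp3:2 pp4:1 pp5:1
Op 8: write(P3, v1, 158). refcount(pp5)=1 -> write in place. 6 ppages; refcounts: pp0:4 pp1:2 pp2:2 pp3:2 pp4:1 pp5:1

Answer: 4 2 2 2 1 1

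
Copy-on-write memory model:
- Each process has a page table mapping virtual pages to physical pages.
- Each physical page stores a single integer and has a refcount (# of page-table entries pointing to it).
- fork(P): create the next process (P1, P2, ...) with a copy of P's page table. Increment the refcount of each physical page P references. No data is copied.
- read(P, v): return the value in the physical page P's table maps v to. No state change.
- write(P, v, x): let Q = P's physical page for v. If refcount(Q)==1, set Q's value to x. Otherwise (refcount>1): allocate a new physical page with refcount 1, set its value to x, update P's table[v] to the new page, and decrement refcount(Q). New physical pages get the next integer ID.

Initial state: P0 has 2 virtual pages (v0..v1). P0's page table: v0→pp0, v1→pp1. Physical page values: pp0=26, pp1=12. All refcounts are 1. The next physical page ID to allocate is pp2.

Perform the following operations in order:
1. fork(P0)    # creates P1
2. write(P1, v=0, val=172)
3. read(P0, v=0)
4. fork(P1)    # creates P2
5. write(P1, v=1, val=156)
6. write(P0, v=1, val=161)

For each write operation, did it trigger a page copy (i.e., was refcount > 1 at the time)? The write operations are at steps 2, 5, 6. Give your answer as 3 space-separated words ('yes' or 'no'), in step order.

Op 1: fork(P0) -> P1. 2 ppages; refcounts: pp0:2 pp1:2
Op 2: write(P1, v0, 172). refcount(pp0)=2>1 -> COPY to pp2. 3 ppages; refcounts: pp0:1 pp1:2 pp2:1
Op 3: read(P0, v0) -> 26. No state change.
Op 4: fork(P1) -> P2. 3 ppages; refcounts: pp0:1 pp1:3 pp2:2
Op 5: write(P1, v1, 156). refcount(pp1)=3>1 -> COPY to pp3. 4 ppages; refcounts: pp0:1 pp1:2 pp2:2 pp3:1
Op 6: write(P0, v1, 161). refcount(pp1)=2>1 -> COPY to pp4. 5 ppages; refcounts: pp0:1 pp1:1 pp2:2 pp3:1 pp4:1

yes yes yes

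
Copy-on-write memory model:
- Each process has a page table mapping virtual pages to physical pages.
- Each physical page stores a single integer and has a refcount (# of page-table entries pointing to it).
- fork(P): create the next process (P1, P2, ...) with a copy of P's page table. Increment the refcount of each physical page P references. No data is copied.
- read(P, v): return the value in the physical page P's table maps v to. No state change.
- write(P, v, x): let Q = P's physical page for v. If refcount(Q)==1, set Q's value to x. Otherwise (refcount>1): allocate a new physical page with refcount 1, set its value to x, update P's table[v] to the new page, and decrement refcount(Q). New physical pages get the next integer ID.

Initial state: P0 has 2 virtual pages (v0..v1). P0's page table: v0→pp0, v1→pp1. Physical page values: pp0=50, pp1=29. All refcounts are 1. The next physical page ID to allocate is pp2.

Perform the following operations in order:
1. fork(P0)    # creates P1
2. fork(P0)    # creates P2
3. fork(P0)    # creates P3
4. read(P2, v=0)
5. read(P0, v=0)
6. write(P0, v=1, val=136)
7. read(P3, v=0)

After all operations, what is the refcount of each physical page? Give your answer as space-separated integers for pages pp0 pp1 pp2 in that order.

Op 1: fork(P0) -> P1. 2 ppages; refcounts: pp0:2 pp1:2
Op 2: fork(P0) -> P2. 2 ppages; refcounts: pp0:3 pp1:3
Op 3: fork(P0) -> P3. 2 ppages; refcounts: pp0:4 pp1:4
Op 4: read(P2, v0) -> 50. No state change.
Op 5: read(P0, v0) -> 50. No state change.
Op 6: write(P0, v1, 136). refcount(pp1)=4>1 -> COPY to pp2. 3 ppages; refcounts: pp0:4 pp1:3 pp2:1
Op 7: read(P3, v0) -> 50. No state change.

Answer: 4 3 1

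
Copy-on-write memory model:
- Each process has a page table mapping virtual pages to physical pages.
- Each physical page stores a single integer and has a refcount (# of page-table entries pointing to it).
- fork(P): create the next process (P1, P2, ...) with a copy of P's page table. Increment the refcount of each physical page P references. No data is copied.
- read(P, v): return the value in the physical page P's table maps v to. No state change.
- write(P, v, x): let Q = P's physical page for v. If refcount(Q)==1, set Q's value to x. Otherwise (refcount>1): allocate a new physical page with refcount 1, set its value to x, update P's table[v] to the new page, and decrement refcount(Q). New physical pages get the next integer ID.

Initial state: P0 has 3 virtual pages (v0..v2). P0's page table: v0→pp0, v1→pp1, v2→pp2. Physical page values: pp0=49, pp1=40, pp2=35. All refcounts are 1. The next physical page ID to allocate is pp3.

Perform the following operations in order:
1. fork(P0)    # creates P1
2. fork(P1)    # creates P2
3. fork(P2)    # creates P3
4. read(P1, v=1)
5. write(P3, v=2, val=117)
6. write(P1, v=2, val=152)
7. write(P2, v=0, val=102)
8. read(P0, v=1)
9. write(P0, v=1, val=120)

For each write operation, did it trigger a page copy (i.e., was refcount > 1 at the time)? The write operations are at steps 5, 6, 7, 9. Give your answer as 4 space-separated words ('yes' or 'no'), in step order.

Op 1: fork(P0) -> P1. 3 ppages; refcounts: pp0:2 pp1:2 pp2:2
Op 2: fork(P1) -> P2. 3 ppages; refcounts: pp0:3 pp1:3 pp2:3
Op 3: fork(P2) -> P3. 3 ppages; refcounts: pp0:4 pp1:4 pp2:4
Op 4: read(P1, v1) -> 40. No state change.
Op 5: write(P3, v2, 117). refcount(pp2)=4>1 -> COPY to pp3. 4 ppages; refcounts: pp0:4 pp1:4 pp2:3 pp3:1
Op 6: write(P1, v2, 152). refcount(pp2)=3>1 -> COPY to pp4. 5 ppages; refcounts: pp0:4 pp1:4 pp2:2 pp3:1 pp4:1
Op 7: write(P2, v0, 102). refcount(pp0)=4>1 -> COPY to pp5. 6 ppages; refcounts: pp0:3 pp1:4 pp2:2 pp3:1 pp4:1 pp5:1
Op 8: read(P0, v1) -> 40. No state change.
Op 9: write(P0, v1, 120). refcount(pp1)=4>1 -> COPY to pp6. 7 ppages; refcounts: pp0:3 pp1:3 pp2:2 pp3:1 pp4:1 pp5:1 pp6:1

yes yes yes yes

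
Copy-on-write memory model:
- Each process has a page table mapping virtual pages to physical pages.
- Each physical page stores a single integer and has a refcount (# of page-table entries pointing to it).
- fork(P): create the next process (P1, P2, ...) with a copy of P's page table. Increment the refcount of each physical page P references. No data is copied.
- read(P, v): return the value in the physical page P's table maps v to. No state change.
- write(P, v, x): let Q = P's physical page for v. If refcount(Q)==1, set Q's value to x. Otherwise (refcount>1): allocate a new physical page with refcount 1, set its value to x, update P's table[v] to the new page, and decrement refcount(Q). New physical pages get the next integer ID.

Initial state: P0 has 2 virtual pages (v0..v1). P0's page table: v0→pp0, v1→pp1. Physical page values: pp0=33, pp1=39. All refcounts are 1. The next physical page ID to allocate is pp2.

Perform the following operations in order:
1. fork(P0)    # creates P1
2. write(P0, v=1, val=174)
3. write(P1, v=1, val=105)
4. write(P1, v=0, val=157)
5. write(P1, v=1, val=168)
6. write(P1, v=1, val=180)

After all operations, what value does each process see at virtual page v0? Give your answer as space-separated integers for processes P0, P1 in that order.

Answer: 33 157

Derivation:
Op 1: fork(P0) -> P1. 2 ppages; refcounts: pp0:2 pp1:2
Op 2: write(P0, v1, 174). refcount(pp1)=2>1 -> COPY to pp2. 3 ppages; refcounts: pp0:2 pp1:1 pp2:1
Op 3: write(P1, v1, 105). refcount(pp1)=1 -> write in place. 3 ppages; refcounts: pp0:2 pp1:1 pp2:1
Op 4: write(P1, v0, 157). refcount(pp0)=2>1 -> COPY to pp3. 4 ppages; refcounts: pp0:1 pp1:1 pp2:1 pp3:1
Op 5: write(P1, v1, 168). refcount(pp1)=1 -> write in place. 4 ppages; refcounts: pp0:1 pp1:1 pp2:1 pp3:1
Op 6: write(P1, v1, 180). refcount(pp1)=1 -> write in place. 4 ppages; refcounts: pp0:1 pp1:1 pp2:1 pp3:1
P0: v0 -> pp0 = 33
P1: v0 -> pp3 = 157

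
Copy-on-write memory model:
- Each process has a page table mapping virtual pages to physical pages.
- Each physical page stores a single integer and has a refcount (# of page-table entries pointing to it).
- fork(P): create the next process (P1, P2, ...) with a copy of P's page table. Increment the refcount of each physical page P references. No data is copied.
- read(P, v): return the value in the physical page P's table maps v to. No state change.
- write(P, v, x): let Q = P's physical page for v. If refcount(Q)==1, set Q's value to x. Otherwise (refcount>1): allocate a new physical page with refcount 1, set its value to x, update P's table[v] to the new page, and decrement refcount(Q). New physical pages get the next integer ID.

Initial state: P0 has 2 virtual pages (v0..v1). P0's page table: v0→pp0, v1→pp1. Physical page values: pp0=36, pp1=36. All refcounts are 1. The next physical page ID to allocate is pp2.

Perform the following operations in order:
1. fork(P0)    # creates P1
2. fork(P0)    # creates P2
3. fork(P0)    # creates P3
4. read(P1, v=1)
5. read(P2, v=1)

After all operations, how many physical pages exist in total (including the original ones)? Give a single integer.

Answer: 2

Derivation:
Op 1: fork(P0) -> P1. 2 ppages; refcounts: pp0:2 pp1:2
Op 2: fork(P0) -> P2. 2 ppages; refcounts: pp0:3 pp1:3
Op 3: fork(P0) -> P3. 2 ppages; refcounts: pp0:4 pp1:4
Op 4: read(P1, v1) -> 36. No state change.
Op 5: read(P2, v1) -> 36. No state change.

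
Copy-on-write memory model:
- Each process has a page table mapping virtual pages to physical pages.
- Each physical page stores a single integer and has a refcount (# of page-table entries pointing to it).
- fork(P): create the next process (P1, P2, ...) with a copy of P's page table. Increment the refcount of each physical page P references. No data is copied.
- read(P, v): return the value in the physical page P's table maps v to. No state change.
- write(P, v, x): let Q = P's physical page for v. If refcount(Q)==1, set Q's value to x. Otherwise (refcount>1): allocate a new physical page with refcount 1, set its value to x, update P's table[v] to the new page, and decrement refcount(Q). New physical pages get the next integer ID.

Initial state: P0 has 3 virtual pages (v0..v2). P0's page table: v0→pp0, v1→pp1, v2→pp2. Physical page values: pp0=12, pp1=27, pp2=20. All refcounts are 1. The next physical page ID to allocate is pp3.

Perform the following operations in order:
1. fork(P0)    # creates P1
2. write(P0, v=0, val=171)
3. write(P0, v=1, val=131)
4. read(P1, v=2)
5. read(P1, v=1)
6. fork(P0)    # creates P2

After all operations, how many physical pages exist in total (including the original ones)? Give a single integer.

Answer: 5

Derivation:
Op 1: fork(P0) -> P1. 3 ppages; refcounts: pp0:2 pp1:2 pp2:2
Op 2: write(P0, v0, 171). refcount(pp0)=2>1 -> COPY to pp3. 4 ppages; refcounts: pp0:1 pp1:2 pp2:2 pp3:1
Op 3: write(P0, v1, 131). refcount(pp1)=2>1 -> COPY to pp4. 5 ppages; refcounts: pp0:1 pp1:1 pp2:2 pp3:1 pp4:1
Op 4: read(P1, v2) -> 20. No state change.
Op 5: read(P1, v1) -> 27. No state change.
Op 6: fork(P0) -> P2. 5 ppages; refcounts: pp0:1 pp1:1 pp2:3 pp3:2 pp4:2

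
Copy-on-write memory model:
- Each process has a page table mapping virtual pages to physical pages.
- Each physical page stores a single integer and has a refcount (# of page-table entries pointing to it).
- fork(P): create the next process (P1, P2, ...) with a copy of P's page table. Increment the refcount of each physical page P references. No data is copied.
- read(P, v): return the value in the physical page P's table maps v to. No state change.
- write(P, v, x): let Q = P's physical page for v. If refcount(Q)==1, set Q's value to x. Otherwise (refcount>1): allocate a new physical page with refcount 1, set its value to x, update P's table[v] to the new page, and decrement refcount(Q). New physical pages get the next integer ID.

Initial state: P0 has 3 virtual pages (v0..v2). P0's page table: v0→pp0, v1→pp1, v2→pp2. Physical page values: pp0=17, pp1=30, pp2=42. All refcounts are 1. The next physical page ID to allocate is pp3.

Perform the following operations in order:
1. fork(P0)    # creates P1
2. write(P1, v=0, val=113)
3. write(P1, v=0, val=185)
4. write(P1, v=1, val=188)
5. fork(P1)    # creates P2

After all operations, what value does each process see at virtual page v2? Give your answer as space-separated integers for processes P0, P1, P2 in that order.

Op 1: fork(P0) -> P1. 3 ppages; refcounts: pp0:2 pp1:2 pp2:2
Op 2: write(P1, v0, 113). refcount(pp0)=2>1 -> COPY to pp3. 4 ppages; refcounts: pp0:1 pp1:2 pp2:2 pp3:1
Op 3: write(P1, v0, 185). refcount(pp3)=1 -> write in place. 4 ppages; refcounts: pp0:1 pp1:2 pp2:2 pp3:1
Op 4: write(P1, v1, 188). refcount(pp1)=2>1 -> COPY to pp4. 5 ppages; refcounts: pp0:1 pp1:1 pp2:2 pp3:1 pp4:1
Op 5: fork(P1) -> P2. 5 ppages; refcounts: pp0:1 pp1:1 pp2:3 pp3:2 pp4:2
P0: v2 -> pp2 = 42
P1: v2 -> pp2 = 42
P2: v2 -> pp2 = 42

Answer: 42 42 42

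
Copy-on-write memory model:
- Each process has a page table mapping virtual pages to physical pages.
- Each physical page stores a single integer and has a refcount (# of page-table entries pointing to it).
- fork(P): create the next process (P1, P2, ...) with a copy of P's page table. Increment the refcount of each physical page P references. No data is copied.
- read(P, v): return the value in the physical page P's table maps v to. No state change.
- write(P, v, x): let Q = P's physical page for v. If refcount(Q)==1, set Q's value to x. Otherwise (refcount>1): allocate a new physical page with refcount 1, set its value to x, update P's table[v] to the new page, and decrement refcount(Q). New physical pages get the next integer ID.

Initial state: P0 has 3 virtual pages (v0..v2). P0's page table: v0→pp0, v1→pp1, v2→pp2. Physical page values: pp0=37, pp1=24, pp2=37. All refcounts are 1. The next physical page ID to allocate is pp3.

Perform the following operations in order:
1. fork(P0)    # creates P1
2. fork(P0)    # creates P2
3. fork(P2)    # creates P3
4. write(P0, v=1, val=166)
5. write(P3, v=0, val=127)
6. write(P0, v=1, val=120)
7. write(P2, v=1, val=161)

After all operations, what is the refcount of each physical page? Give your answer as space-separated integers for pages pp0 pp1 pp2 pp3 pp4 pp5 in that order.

Op 1: fork(P0) -> P1. 3 ppages; refcounts: pp0:2 pp1:2 pp2:2
Op 2: fork(P0) -> P2. 3 ppages; refcounts: pp0:3 pp1:3 pp2:3
Op 3: fork(P2) -> P3. 3 ppages; refcounts: pp0:4 pp1:4 pp2:4
Op 4: write(P0, v1, 166). refcount(pp1)=4>1 -> COPY to pp3. 4 ppages; refcounts: pp0:4 pp1:3 pp2:4 pp3:1
Op 5: write(P3, v0, 127). refcount(pp0)=4>1 -> COPY to pp4. 5 ppages; refcounts: pp0:3 pp1:3 pp2:4 pp3:1 pp4:1
Op 6: write(P0, v1, 120). refcount(pp3)=1 -> write in place. 5 ppages; refcounts: pp0:3 pp1:3 pp2:4 pp3:1 pp4:1
Op 7: write(P2, v1, 161). refcount(pp1)=3>1 -> COPY to pp5. 6 ppages; refcounts: pp0:3 pp1:2 pp2:4 pp3:1 pp4:1 pp5:1

Answer: 3 2 4 1 1 1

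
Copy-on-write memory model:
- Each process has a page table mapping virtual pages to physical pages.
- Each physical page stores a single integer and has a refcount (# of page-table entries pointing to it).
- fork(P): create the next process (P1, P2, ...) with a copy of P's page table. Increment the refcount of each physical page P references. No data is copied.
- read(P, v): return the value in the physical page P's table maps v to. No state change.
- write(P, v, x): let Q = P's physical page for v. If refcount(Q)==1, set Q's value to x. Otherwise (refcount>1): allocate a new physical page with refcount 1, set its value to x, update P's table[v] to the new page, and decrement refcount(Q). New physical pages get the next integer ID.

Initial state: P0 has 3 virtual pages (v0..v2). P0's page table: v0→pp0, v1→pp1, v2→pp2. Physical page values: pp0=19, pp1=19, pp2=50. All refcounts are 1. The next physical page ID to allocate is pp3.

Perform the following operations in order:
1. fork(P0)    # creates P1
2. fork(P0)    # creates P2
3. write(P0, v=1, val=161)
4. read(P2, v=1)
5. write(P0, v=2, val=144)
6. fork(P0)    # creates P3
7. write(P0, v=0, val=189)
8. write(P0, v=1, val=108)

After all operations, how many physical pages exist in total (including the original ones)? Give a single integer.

Answer: 7

Derivation:
Op 1: fork(P0) -> P1. 3 ppages; refcounts: pp0:2 pp1:2 pp2:2
Op 2: fork(P0) -> P2. 3 ppages; refcounts: pp0:3 pp1:3 pp2:3
Op 3: write(P0, v1, 161). refcount(pp1)=3>1 -> COPY to pp3. 4 ppages; refcounts: pp0:3 pp1:2 pp2:3 pp3:1
Op 4: read(P2, v1) -> 19. No state change.
Op 5: write(P0, v2, 144). refcount(pp2)=3>1 -> COPY to pp4. 5 ppages; refcounts: pp0:3 pp1:2 pp2:2 pp3:1 pp4:1
Op 6: fork(P0) -> P3. 5 ppages; refcounts: pp0:4 pp1:2 pp2:2 pp3:2 pp4:2
Op 7: write(P0, v0, 189). refcount(pp0)=4>1 -> COPY to pp5. 6 ppages; refcounts: pp0:3 pp1:2 pp2:2 pp3:2 pp4:2 pp5:1
Op 8: write(P0, v1, 108). refcount(pp3)=2>1 -> COPY to pp6. 7 ppages; refcounts: pp0:3 pp1:2 pp2:2 pp3:1 pp4:2 pp5:1 pp6:1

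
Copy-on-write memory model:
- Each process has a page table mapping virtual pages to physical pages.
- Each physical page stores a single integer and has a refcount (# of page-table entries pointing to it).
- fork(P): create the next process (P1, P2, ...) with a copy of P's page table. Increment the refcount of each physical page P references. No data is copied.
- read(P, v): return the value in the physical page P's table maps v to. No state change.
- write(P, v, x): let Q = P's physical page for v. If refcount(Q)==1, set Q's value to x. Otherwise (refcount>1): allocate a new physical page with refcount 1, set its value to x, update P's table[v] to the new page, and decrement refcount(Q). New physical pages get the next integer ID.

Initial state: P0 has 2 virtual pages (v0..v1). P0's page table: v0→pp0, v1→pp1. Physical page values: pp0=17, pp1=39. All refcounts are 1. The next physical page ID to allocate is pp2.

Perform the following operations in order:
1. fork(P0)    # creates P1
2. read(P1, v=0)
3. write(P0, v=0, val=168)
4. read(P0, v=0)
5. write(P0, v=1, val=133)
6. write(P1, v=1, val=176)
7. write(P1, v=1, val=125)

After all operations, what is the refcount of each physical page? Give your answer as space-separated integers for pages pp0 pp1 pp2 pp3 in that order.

Op 1: fork(P0) -> P1. 2 ppages; refcounts: pp0:2 pp1:2
Op 2: read(P1, v0) -> 17. No state change.
Op 3: write(P0, v0, 168). refcount(pp0)=2>1 -> COPY to pp2. 3 ppages; refcounts: pp0:1 pp1:2 pp2:1
Op 4: read(P0, v0) -> 168. No state change.
Op 5: write(P0, v1, 133). refcount(pp1)=2>1 -> COPY to pp3. 4 ppages; refcounts: pp0:1 pp1:1 pp2:1 pp3:1
Op 6: write(P1, v1, 176). refcount(pp1)=1 -> write in place. 4 ppages; refcounts: pp0:1 pp1:1 pp2:1 pp3:1
Op 7: write(P1, v1, 125). refcount(pp1)=1 -> write in place. 4 ppages; refcounts: pp0:1 pp1:1 pp2:1 pp3:1

Answer: 1 1 1 1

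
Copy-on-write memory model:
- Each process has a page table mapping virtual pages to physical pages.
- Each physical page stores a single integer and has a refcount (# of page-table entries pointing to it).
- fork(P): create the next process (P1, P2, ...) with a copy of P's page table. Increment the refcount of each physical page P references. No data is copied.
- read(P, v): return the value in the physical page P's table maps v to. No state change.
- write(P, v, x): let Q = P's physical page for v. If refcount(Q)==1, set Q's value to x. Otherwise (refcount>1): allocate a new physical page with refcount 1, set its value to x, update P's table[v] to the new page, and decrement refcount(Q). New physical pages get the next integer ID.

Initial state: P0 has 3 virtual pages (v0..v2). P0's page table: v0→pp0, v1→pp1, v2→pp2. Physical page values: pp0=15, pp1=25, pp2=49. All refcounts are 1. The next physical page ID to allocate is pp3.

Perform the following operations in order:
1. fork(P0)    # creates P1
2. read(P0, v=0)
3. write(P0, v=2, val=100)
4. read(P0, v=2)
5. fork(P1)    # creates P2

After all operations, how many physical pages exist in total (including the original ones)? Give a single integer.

Answer: 4

Derivation:
Op 1: fork(P0) -> P1. 3 ppages; refcounts: pp0:2 pp1:2 pp2:2
Op 2: read(P0, v0) -> 15. No state change.
Op 3: write(P0, v2, 100). refcount(pp2)=2>1 -> COPY to pp3. 4 ppages; refcounts: pp0:2 pp1:2 pp2:1 pp3:1
Op 4: read(P0, v2) -> 100. No state change.
Op 5: fork(P1) -> P2. 4 ppages; refcounts: pp0:3 pp1:3 pp2:2 pp3:1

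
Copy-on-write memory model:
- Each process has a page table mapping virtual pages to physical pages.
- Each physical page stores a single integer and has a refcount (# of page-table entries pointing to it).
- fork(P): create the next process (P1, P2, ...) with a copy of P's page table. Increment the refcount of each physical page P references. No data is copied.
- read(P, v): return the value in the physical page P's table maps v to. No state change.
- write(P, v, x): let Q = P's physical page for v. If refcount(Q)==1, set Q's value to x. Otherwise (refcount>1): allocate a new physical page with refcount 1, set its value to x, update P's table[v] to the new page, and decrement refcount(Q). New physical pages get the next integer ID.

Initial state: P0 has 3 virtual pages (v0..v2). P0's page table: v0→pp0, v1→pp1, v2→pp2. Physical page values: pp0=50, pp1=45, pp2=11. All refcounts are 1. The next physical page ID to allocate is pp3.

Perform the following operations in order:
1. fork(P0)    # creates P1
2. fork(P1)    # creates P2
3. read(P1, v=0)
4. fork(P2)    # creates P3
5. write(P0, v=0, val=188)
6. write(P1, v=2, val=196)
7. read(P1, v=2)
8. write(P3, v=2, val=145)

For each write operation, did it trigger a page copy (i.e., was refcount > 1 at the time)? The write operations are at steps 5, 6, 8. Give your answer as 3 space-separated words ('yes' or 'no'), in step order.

Op 1: fork(P0) -> P1. 3 ppages; refcounts: pp0:2 pp1:2 pp2:2
Op 2: fork(P1) -> P2. 3 ppages; refcounts: pp0:3 pp1:3 pp2:3
Op 3: read(P1, v0) -> 50. No state change.
Op 4: fork(P2) -> P3. 3 ppages; refcounts: pp0:4 pp1:4 pp2:4
Op 5: write(P0, v0, 188). refcount(pp0)=4>1 -> COPY to pp3. 4 ppages; refcounts: pp0:3 pp1:4 pp2:4 pp3:1
Op 6: write(P1, v2, 196). refcount(pp2)=4>1 -> COPY to pp4. 5 ppages; refcounts: pp0:3 pp1:4 pp2:3 pp3:1 pp4:1
Op 7: read(P1, v2) -> 196. No state change.
Op 8: write(P3, v2, 145). refcount(pp2)=3>1 -> COPY to pp5. 6 ppages; refcounts: pp0:3 pp1:4 pp2:2 pp3:1 pp4:1 pp5:1

yes yes yes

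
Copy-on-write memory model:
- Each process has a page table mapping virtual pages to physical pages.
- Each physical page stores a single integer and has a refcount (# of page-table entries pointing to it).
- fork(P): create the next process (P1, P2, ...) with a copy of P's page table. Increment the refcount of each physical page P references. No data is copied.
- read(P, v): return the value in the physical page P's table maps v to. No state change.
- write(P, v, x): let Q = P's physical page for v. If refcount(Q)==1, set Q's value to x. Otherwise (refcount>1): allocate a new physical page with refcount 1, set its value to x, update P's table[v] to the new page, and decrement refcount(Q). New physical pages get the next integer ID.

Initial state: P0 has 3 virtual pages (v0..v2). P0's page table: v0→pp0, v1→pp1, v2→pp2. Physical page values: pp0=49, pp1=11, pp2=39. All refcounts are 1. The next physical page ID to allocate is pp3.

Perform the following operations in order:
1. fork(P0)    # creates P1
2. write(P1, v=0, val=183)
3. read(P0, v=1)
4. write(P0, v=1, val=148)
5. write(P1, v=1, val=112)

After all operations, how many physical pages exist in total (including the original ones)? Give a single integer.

Op 1: fork(P0) -> P1. 3 ppages; refcounts: pp0:2 pp1:2 pp2:2
Op 2: write(P1, v0, 183). refcount(pp0)=2>1 -> COPY to pp3. 4 ppages; refcounts: pp0:1 pp1:2 pp2:2 pp3:1
Op 3: read(P0, v1) -> 11. No state change.
Op 4: write(P0, v1, 148). refcount(pp1)=2>1 -> COPY to pp4. 5 ppages; refcounts: pp0:1 pp1:1 pp2:2 pp3:1 pp4:1
Op 5: write(P1, v1, 112). refcount(pp1)=1 -> write in place. 5 ppages; refcounts: pp0:1 pp1:1 pp2:2 pp3:1 pp4:1

Answer: 5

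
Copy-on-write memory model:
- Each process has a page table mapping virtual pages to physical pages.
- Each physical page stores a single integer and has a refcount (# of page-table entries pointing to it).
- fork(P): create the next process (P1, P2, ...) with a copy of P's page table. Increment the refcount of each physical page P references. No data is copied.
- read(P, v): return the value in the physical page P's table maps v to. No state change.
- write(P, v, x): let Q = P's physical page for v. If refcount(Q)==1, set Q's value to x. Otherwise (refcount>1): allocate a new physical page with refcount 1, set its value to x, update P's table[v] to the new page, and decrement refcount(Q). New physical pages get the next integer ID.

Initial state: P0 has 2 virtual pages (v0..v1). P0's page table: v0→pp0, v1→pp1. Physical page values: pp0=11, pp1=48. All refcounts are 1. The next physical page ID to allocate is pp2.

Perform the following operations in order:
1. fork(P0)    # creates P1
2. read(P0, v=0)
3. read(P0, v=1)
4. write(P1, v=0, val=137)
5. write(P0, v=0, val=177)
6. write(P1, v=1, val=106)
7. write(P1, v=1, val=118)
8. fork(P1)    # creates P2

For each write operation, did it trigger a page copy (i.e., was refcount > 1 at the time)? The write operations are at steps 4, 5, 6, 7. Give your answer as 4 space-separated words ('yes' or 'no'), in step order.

Op 1: fork(P0) -> P1. 2 ppages; refcounts: pp0:2 pp1:2
Op 2: read(P0, v0) -> 11. No state change.
Op 3: read(P0, v1) -> 48. No state change.
Op 4: write(P1, v0, 137). refcount(pp0)=2>1 -> COPY to pp2. 3 ppages; refcounts: pp0:1 pp1:2 pp2:1
Op 5: write(P0, v0, 177). refcount(pp0)=1 -> write in place. 3 ppages; refcounts: pp0:1 pp1:2 pp2:1
Op 6: write(P1, v1, 106). refcount(pp1)=2>1 -> COPY to pp3. 4 ppages; refcounts: pp0:1 pp1:1 pp2:1 pp3:1
Op 7: write(P1, v1, 118). refcount(pp3)=1 -> write in place. 4 ppages; refcounts: pp0:1 pp1:1 pp2:1 pp3:1
Op 8: fork(P1) -> P2. 4 ppages; refcounts: pp0:1 pp1:1 pp2:2 pp3:2

yes no yes no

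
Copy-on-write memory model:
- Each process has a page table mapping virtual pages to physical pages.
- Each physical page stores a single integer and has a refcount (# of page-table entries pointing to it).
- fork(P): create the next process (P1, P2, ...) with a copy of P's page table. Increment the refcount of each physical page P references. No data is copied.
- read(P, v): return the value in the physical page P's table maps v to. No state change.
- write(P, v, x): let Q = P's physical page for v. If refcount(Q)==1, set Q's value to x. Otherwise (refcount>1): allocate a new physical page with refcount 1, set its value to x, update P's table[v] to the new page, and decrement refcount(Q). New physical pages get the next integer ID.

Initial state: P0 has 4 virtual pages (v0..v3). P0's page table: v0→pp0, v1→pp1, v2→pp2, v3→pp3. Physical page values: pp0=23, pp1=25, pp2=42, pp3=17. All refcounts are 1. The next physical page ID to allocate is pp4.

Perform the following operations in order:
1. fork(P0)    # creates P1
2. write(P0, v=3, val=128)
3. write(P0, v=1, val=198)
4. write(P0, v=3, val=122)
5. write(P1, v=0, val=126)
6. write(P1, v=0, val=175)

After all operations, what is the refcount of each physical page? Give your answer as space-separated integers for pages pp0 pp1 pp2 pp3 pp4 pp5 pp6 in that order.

Answer: 1 1 2 1 1 1 1

Derivation:
Op 1: fork(P0) -> P1. 4 ppages; refcounts: pp0:2 pp1:2 pp2:2 pp3:2
Op 2: write(P0, v3, 128). refcount(pp3)=2>1 -> COPY to pp4. 5 ppages; refcounts: pp0:2 pp1:2 pp2:2 pp3:1 pp4:1
Op 3: write(P0, v1, 198). refcount(pp1)=2>1 -> COPY to pp5. 6 ppages; refcounts: pp0:2 pp1:1 pp2:2 pp3:1 pp4:1 pp5:1
Op 4: write(P0, v3, 122). refcount(pp4)=1 -> write in place. 6 ppages; refcounts: pp0:2 pp1:1 pp2:2 pp3:1 pp4:1 pp5:1
Op 5: write(P1, v0, 126). refcount(pp0)=2>1 -> COPY to pp6. 7 ppages; refcounts: pp0:1 pp1:1 pp2:2 pp3:1 pp4:1 pp5:1 pp6:1
Op 6: write(P1, v0, 175). refcount(pp6)=1 -> write in place. 7 ppages; refcounts: pp0:1 pp1:1 pp2:2 pp3:1 pp4:1 pp5:1 pp6:1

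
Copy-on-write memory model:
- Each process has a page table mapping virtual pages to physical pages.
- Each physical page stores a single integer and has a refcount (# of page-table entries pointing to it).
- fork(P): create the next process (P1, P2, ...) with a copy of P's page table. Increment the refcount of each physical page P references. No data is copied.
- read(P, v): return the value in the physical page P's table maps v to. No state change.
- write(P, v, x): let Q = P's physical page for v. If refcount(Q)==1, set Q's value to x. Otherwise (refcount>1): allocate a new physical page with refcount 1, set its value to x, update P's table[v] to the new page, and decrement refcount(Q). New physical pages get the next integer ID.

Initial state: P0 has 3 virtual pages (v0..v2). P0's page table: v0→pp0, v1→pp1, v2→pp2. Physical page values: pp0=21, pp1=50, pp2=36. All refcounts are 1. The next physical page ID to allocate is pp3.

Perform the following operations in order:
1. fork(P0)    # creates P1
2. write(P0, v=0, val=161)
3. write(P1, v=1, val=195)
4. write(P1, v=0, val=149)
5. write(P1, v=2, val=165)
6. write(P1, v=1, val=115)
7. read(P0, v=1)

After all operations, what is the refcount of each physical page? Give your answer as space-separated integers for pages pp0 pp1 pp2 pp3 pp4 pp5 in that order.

Op 1: fork(P0) -> P1. 3 ppages; refcounts: pp0:2 pp1:2 pp2:2
Op 2: write(P0, v0, 161). refcount(pp0)=2>1 -> COPY to pp3. 4 ppages; refcounts: pp0:1 pp1:2 pp2:2 pp3:1
Op 3: write(P1, v1, 195). refcount(pp1)=2>1 -> COPY to pp4. 5 ppages; refcounts: pp0:1 pp1:1 pp2:2 pp3:1 pp4:1
Op 4: write(P1, v0, 149). refcount(pp0)=1 -> write in place. 5 ppages; refcounts: pp0:1 pp1:1 pp2:2 pp3:1 pp4:1
Op 5: write(P1, v2, 165). refcount(pp2)=2>1 -> COPY to pp5. 6 ppages; refcounts: pp0:1 pp1:1 pp2:1 pp3:1 pp4:1 pp5:1
Op 6: write(P1, v1, 115). refcount(pp4)=1 -> write in place. 6 ppages; refcounts: pp0:1 pp1:1 pp2:1 pp3:1 pp4:1 pp5:1
Op 7: read(P0, v1) -> 50. No state change.

Answer: 1 1 1 1 1 1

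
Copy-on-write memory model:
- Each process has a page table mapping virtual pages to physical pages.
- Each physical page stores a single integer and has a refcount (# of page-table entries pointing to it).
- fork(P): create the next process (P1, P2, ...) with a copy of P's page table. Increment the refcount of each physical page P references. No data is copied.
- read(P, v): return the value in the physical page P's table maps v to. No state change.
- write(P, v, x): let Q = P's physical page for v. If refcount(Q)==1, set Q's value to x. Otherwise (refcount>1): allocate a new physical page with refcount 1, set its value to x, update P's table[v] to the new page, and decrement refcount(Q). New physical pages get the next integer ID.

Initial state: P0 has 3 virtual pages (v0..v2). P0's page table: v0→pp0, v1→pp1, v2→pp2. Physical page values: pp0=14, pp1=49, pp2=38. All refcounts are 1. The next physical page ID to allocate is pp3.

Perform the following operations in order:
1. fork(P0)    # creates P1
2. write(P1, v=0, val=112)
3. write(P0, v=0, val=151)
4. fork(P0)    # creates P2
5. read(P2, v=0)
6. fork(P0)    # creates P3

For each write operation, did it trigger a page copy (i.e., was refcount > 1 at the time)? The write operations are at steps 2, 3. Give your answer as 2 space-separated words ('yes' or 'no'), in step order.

Op 1: fork(P0) -> P1. 3 ppages; refcounts: pp0:2 pp1:2 pp2:2
Op 2: write(P1, v0, 112). refcount(pp0)=2>1 -> COPY to pp3. 4 ppages; refcounts: pp0:1 pp1:2 pp2:2 pp3:1
Op 3: write(P0, v0, 151). refcount(pp0)=1 -> write in place. 4 ppages; refcounts: pp0:1 pp1:2 pp2:2 pp3:1
Op 4: fork(P0) -> P2. 4 ppages; refcounts: pp0:2 pp1:3 pp2:3 pp3:1
Op 5: read(P2, v0) -> 151. No state change.
Op 6: fork(P0) -> P3. 4 ppages; refcounts: pp0:3 pp1:4 pp2:4 pp3:1

yes no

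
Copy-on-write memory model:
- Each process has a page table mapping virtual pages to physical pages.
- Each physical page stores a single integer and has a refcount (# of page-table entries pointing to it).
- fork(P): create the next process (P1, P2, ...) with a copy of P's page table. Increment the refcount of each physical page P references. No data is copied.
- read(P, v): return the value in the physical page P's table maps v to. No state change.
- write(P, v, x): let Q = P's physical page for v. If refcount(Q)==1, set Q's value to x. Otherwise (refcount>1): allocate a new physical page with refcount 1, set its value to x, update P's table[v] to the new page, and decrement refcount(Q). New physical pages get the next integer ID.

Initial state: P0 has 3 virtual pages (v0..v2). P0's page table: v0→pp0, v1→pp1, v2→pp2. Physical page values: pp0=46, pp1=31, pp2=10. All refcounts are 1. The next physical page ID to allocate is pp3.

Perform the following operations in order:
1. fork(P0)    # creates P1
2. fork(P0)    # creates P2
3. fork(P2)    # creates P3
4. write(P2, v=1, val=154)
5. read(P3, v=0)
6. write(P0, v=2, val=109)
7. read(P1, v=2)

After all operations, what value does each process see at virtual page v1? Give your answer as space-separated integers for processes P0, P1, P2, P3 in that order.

Op 1: fork(P0) -> P1. 3 ppages; refcounts: pp0:2 pp1:2 pp2:2
Op 2: fork(P0) -> P2. 3 ppages; refcounts: pp0:3 pp1:3 pp2:3
Op 3: fork(P2) -> P3. 3 ppages; refcounts: pp0:4 pp1:4 pp2:4
Op 4: write(P2, v1, 154). refcount(pp1)=4>1 -> COPY to pp3. 4 ppages; refcounts: pp0:4 pp1:3 pp2:4 pp3:1
Op 5: read(P3, v0) -> 46. No state change.
Op 6: write(P0, v2, 109). refcount(pp2)=4>1 -> COPY to pp4. 5 ppages; refcounts: pp0:4 pp1:3 pp2:3 pp3:1 pp4:1
Op 7: read(P1, v2) -> 10. No state change.
P0: v1 -> pp1 = 31
P1: v1 -> pp1 = 31
P2: v1 -> pp3 = 154
P3: v1 -> pp1 = 31

Answer: 31 31 154 31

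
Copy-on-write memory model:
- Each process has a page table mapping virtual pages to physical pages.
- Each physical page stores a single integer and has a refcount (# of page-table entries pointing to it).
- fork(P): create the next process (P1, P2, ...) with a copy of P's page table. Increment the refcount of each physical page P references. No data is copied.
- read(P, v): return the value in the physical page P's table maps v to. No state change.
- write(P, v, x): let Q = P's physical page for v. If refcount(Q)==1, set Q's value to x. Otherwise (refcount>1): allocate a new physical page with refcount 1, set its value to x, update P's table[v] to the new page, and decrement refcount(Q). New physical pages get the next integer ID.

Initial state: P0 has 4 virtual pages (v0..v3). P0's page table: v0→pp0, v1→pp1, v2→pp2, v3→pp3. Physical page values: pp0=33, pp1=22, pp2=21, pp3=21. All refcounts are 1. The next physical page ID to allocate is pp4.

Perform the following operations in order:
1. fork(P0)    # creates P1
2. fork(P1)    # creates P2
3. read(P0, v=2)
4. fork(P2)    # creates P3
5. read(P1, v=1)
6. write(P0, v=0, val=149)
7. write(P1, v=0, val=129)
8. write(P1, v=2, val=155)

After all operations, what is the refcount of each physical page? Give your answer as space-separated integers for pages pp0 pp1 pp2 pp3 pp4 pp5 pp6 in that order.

Op 1: fork(P0) -> P1. 4 ppages; refcounts: pp0:2 pp1:2 pp2:2 pp3:2
Op 2: fork(P1) -> P2. 4 ppages; refcounts: pp0:3 pp1:3 pp2:3 pp3:3
Op 3: read(P0, v2) -> 21. No state change.
Op 4: fork(P2) -> P3. 4 ppages; refcounts: pp0:4 pp1:4 pp2:4 pp3:4
Op 5: read(P1, v1) -> 22. No state change.
Op 6: write(P0, v0, 149). refcount(pp0)=4>1 -> COPY to pp4. 5 ppages; refcounts: pp0:3 pp1:4 pp2:4 pp3:4 pp4:1
Op 7: write(P1, v0, 129). refcount(pp0)=3>1 -> COPY to pp5. 6 ppages; refcounts: pp0:2 pp1:4 pp2:4 pp3:4 pp4:1 pp5:1
Op 8: write(P1, v2, 155). refcount(pp2)=4>1 -> COPY to pp6. 7 ppages; refcounts: pp0:2 pp1:4 pp2:3 pp3:4 pp4:1 pp5:1 pp6:1

Answer: 2 4 3 4 1 1 1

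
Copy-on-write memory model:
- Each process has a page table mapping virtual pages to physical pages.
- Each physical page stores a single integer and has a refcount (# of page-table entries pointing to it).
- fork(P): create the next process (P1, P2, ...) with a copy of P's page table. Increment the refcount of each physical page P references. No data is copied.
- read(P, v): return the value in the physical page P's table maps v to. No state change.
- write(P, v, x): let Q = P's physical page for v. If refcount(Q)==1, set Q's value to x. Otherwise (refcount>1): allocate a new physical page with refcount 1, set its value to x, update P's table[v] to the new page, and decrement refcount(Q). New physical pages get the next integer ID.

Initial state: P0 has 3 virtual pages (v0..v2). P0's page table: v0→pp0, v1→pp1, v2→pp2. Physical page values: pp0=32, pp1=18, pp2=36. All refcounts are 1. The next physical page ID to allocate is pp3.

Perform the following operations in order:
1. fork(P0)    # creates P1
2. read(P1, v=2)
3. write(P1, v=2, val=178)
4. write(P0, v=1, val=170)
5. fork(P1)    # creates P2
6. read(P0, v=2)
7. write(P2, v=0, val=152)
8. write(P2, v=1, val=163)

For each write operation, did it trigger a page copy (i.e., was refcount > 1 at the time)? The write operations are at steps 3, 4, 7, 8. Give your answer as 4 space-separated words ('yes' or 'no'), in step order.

Op 1: fork(P0) -> P1. 3 ppages; refcounts: pp0:2 pp1:2 pp2:2
Op 2: read(P1, v2) -> 36. No state change.
Op 3: write(P1, v2, 178). refcount(pp2)=2>1 -> COPY to pp3. 4 ppages; refcounts: pp0:2 pp1:2 pp2:1 pp3:1
Op 4: write(P0, v1, 170). refcount(pp1)=2>1 -> COPY to pp4. 5 ppages; refcounts: pp0:2 pp1:1 pp2:1 pp3:1 pp4:1
Op 5: fork(P1) -> P2. 5 ppages; refcounts: pp0:3 pp1:2 pp2:1 pp3:2 pp4:1
Op 6: read(P0, v2) -> 36. No state change.
Op 7: write(P2, v0, 152). refcount(pp0)=3>1 -> COPY to pp5. 6 ppages; refcounts: pp0:2 pp1:2 pp2:1 pp3:2 pp4:1 pp5:1
Op 8: write(P2, v1, 163). refcount(pp1)=2>1 -> COPY to pp6. 7 ppages; refcounts: pp0:2 pp1:1 pp2:1 pp3:2 pp4:1 pp5:1 pp6:1

yes yes yes yes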